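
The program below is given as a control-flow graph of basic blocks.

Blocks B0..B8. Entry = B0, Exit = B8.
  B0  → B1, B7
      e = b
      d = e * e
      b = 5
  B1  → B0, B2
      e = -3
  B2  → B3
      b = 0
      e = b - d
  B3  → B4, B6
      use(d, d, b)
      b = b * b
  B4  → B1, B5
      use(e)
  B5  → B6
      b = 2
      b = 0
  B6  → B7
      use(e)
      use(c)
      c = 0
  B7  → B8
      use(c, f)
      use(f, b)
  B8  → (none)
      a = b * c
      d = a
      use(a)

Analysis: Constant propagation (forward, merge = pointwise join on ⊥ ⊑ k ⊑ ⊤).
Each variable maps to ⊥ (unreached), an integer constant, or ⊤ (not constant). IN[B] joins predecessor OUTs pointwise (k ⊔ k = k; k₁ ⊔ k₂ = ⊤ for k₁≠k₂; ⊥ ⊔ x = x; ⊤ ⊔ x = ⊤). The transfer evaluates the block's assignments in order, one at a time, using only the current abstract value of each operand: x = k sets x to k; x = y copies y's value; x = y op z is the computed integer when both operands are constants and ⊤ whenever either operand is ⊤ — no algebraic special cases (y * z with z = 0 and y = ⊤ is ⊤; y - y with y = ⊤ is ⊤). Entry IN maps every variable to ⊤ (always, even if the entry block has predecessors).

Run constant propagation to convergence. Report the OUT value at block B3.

Answer: {a: ⊤, b: 0, c: ⊤, d: ⊤, e: ⊤, f: ⊤}

Working:
Converged values:
  B0: | IN=(all ⊤) | OUT={b:5; rest ⊤}
  B1: | IN=(all ⊤) | OUT={e:-3; rest ⊤}
  B2: | IN={e:-3; rest ⊤} | OUT={b:0; rest ⊤}
  B3: | IN={b:0; rest ⊤} | OUT={b:0; rest ⊤}
  B4: | IN={b:0; rest ⊤} | OUT={b:0; rest ⊤}
  B5: | IN={b:0; rest ⊤} | OUT={b:0; rest ⊤}
  B6: | IN={b:0; rest ⊤} | OUT={b:0, c:0; rest ⊤}
  B7: | IN=(all ⊤) | OUT=(all ⊤)
  B8: | IN=(all ⊤) | OUT=(all ⊤)

Merge at B3: IN[B3] = OUT[B2] = {a: ⊤, b: 0, c: ⊤, d: ⊤, e: ⊤, f: ⊤}
Applying B3's transfer function to that IN value gives OUT[B3] (row B3 above).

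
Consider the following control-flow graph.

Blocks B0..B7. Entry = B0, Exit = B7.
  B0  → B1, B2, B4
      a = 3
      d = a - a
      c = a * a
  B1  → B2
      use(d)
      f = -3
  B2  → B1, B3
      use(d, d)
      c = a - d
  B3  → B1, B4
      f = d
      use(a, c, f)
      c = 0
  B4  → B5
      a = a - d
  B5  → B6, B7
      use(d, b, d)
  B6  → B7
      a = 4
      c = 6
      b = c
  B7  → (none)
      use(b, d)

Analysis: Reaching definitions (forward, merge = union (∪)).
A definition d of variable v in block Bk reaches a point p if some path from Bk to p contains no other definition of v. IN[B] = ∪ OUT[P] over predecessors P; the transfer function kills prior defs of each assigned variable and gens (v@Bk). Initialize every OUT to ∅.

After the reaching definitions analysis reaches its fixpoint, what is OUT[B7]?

Answer: {a@B4, a@B6, b@B6, c@B0, c@B3, c@B6, d@B0, f@B3}

Working:
Per-block solution:
  B0:   IN={}   OUT={a@B0, c@B0, d@B0}
  B1:   IN={a@B0, c@B0, c@B2, c@B3, d@B0, f@B1, f@B3}   OUT={a@B0, c@B0, c@B2, c@B3, d@B0, f@B1}
  B2:   IN={a@B0, c@B0, c@B2, c@B3, d@B0, f@B1}   OUT={a@B0, c@B2, d@B0, f@B1}
  B3:   IN={a@B0, c@B2, d@B0, f@B1}   OUT={a@B0, c@B3, d@B0, f@B3}
  B4:   IN={a@B0, c@B0, c@B3, d@B0, f@B3}   OUT={a@B4, c@B0, c@B3, d@B0, f@B3}
  B5:   IN={a@B4, c@B0, c@B3, d@B0, f@B3}   OUT={a@B4, c@B0, c@B3, d@B0, f@B3}
  B6:   IN={a@B4, c@B0, c@B3, d@B0, f@B3}   OUT={a@B6, b@B6, c@B6, d@B0, f@B3}
  B7:   IN={a@B4, a@B6, b@B6, c@B0, c@B3, c@B6, d@B0, f@B3}   OUT={a@B4, a@B6, b@B6, c@B0, c@B3, c@B6, d@B0, f@B3}

Merge at B7: IN[B7] = OUT[B5] ⊔ OUT[B6] = {a@B4, a@B6, b@B6, c@B0, c@B3, c@B6, d@B0, f@B3}
Applying B7's transfer function to that IN value gives OUT[B7] (row B7 above).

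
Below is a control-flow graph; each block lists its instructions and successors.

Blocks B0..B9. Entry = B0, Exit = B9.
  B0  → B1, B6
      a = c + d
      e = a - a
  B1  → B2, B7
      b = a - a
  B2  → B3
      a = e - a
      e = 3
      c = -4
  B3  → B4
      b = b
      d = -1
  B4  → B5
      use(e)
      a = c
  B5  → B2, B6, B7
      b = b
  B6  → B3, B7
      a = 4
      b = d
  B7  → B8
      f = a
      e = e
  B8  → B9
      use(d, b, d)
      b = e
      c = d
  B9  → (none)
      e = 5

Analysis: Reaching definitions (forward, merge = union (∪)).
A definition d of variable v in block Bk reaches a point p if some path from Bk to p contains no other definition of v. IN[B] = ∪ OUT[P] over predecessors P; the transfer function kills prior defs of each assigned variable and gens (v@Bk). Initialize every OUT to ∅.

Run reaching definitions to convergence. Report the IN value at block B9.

Answer: {a@B0, a@B4, a@B6, b@B8, c@B8, d@B3, e@B7, f@B7}

Working:
Fixpoint table:
  B0:   IN={}   OUT={a@B0, e@B0}
  B1:   IN={a@B0, e@B0}   OUT={a@B0, b@B1, e@B0}
  B2:   IN={a@B0, a@B4, b@B1, b@B5, c@B2, d@B3, e@B0, e@B2}   OUT={a@B2, b@B1, b@B5, c@B2, d@B3, e@B2}
  B3:   IN={a@B2, a@B6, b@B1, b@B5, b@B6, c@B2, d@B3, e@B0, e@B2}   OUT={a@B2, a@B6, b@B3, c@B2, d@B3, e@B0, e@B2}
  B4:   IN={a@B2, a@B6, b@B3, c@B2, d@B3, e@B0, e@B2}   OUT={a@B4, b@B3, c@B2, d@B3, e@B0, e@B2}
  B5:   IN={a@B4, b@B3, c@B2, d@B3, e@B0, e@B2}   OUT={a@B4, b@B5, c@B2, d@B3, e@B0, e@B2}
  B6:   IN={a@B0, a@B4, b@B5, c@B2, d@B3, e@B0, e@B2}   OUT={a@B6, b@B6, c@B2, d@B3, e@B0, e@B2}
  B7:   IN={a@B0, a@B4, a@B6, b@B1, b@B5, b@B6, c@B2, d@B3, e@B0, e@B2}   OUT={a@B0, a@B4, a@B6, b@B1, b@B5, b@B6, c@B2, d@B3, e@B7, f@B7}
  B8:   IN={a@B0, a@B4, a@B6, b@B1, b@B5, b@B6, c@B2, d@B3, e@B7, f@B7}   OUT={a@B0, a@B4, a@B6, b@B8, c@B8, d@B3, e@B7, f@B7}
  B9:   IN={a@B0, a@B4, a@B6, b@B8, c@B8, d@B3, e@B7, f@B7}   OUT={a@B0, a@B4, a@B6, b@B8, c@B8, d@B3, e@B9, f@B7}

Merge at B9: IN[B9] = OUT[B8] = {a@B0, a@B4, a@B6, b@B8, c@B8, d@B3, e@B7, f@B7}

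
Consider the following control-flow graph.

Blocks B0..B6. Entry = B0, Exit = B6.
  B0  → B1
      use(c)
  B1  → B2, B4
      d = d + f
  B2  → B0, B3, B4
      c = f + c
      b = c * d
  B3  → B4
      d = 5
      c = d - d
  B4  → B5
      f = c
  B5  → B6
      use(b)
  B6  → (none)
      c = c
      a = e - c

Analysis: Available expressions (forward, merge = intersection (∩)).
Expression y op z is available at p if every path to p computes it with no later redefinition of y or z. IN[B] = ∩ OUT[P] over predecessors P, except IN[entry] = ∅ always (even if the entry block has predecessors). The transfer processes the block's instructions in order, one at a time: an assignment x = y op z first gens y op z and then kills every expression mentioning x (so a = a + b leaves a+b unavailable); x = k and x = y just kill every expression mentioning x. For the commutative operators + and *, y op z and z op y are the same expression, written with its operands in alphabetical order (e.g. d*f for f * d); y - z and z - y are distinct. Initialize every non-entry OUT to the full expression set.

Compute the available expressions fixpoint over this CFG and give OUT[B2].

Answer: {c*d}

Derivation:
Fixpoint table:
  B0:   IN={}   OUT={}
  B1:   IN={}   OUT={}
  B2:   IN={}   OUT={c*d}
  B3:   IN={c*d}   OUT={d-d}
  B4:   IN={}   OUT={}
  B5:   IN={}   OUT={}
  B6:   IN={}   OUT={e-c}

Merge at B2: IN[B2] = OUT[B1] = {}
Applying B2's transfer function to that IN value gives OUT[B2] (row B2 above).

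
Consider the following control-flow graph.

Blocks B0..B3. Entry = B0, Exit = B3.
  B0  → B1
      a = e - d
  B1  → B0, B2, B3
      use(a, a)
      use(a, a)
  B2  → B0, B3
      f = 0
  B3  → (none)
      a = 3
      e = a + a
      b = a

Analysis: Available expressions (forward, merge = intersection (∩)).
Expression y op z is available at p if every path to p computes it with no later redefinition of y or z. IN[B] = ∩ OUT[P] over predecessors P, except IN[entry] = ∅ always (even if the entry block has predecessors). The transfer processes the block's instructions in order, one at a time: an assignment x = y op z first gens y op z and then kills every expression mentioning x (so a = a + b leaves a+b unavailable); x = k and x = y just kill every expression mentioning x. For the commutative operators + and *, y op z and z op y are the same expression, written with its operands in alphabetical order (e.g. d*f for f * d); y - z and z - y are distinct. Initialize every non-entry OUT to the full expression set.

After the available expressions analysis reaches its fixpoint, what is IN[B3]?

Per-block solution:
  B0:   IN={}   OUT={e-d}
  B1:   IN={e-d}   OUT={e-d}
  B2:   IN={e-d}   OUT={e-d}
  B3:   IN={e-d}   OUT={a+a}

Merge at B3: IN[B3] = OUT[B1] ∩ OUT[B2] = {e-d}

Answer: {e-d}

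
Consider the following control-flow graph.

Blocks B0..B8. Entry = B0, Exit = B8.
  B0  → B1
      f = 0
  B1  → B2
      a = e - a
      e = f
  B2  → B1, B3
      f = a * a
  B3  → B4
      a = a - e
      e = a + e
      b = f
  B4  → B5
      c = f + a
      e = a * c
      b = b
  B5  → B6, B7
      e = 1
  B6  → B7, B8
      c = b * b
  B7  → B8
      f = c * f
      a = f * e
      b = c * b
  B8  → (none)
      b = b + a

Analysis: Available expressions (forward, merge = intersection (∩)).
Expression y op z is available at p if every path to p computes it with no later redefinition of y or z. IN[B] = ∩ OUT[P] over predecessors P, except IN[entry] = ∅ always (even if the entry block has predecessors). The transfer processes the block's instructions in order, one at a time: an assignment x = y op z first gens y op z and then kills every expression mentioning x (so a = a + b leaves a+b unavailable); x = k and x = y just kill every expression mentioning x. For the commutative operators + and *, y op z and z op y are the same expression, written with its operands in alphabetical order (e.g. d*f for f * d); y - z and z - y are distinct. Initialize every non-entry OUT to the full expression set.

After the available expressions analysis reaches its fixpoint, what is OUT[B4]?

Per-block solution:
  B0: | IN={} | OUT={}
  B1: | IN={} | OUT={}
  B2: | IN={} | OUT={a*a}
  B3: | IN={a*a} | OUT={}
  B4: | IN={} | OUT={a*c, a+f}
  B5: | IN={a*c, a+f} | OUT={a*c, a+f}
  B6: | IN={a*c, a+f} | OUT={a+f, b*b}
  B7: | IN={a+f} | OUT={e*f}
  B8: | IN={} | OUT={}

Merge at B4: IN[B4] = OUT[B3] = {}
Applying B4's transfer function to that IN value gives OUT[B4] (row B4 above).

Answer: {a*c, a+f}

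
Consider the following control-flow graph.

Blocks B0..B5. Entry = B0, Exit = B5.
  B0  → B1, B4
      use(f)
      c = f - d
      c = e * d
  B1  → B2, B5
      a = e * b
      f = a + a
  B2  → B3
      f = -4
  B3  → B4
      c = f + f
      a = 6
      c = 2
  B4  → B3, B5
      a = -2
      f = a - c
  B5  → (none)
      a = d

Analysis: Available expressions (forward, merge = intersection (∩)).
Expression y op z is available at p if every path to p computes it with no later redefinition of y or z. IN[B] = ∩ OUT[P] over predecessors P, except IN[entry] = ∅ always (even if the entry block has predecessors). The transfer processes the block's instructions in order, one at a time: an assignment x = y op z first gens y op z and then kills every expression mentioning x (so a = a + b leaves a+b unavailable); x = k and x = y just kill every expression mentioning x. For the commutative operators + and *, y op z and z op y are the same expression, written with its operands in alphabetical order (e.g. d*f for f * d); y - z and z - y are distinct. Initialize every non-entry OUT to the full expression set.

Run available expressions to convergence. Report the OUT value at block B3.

Answer: {d*e, f+f}

Working:
Converged values:
  B0:   IN={}   OUT={d*e, f-d}
  B1:   IN={d*e, f-d}   OUT={a+a, b*e, d*e}
  B2:   IN={a+a, b*e, d*e}   OUT={a+a, b*e, d*e}
  B3:   IN={d*e}   OUT={d*e, f+f}
  B4:   IN={d*e}   OUT={a-c, d*e}
  B5:   IN={d*e}   OUT={d*e}

Merge at B3: IN[B3] = OUT[B2] ∩ OUT[B4] = {d*e}
Applying B3's transfer function to that IN value gives OUT[B3] (row B3 above).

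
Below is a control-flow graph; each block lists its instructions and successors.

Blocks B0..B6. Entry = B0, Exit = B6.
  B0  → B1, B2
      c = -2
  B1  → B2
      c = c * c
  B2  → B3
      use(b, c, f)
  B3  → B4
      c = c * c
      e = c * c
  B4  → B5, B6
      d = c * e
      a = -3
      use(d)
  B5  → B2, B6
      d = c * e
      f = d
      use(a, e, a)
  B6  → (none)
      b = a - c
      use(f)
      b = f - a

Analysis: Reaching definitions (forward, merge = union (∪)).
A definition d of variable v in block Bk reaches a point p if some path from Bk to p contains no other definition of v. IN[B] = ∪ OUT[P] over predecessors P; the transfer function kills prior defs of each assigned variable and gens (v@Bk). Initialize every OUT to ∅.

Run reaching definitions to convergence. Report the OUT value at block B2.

Per-block solution:
  B0:   IN={}   OUT={c@B0}
  B1:   IN={c@B0}   OUT={c@B1}
  B2:   IN={a@B4, c@B0, c@B1, c@B3, d@B5, e@B3, f@B5}   OUT={a@B4, c@B0, c@B1, c@B3, d@B5, e@B3, f@B5}
  B3:   IN={a@B4, c@B0, c@B1, c@B3, d@B5, e@B3, f@B5}   OUT={a@B4, c@B3, d@B5, e@B3, f@B5}
  B4:   IN={a@B4, c@B3, d@B5, e@B3, f@B5}   OUT={a@B4, c@B3, d@B4, e@B3, f@B5}
  B5:   IN={a@B4, c@B3, d@B4, e@B3, f@B5}   OUT={a@B4, c@B3, d@B5, e@B3, f@B5}
  B6:   IN={a@B4, c@B3, d@B4, d@B5, e@B3, f@B5}   OUT={a@B4, b@B6, c@B3, d@B4, d@B5, e@B3, f@B5}

Merge at B2: IN[B2] = OUT[B0] ⊔ OUT[B1] ⊔ OUT[B5] = {a@B4, c@B0, c@B1, c@B3, d@B5, e@B3, f@B5}
Applying B2's transfer function to that IN value gives OUT[B2] (row B2 above).

Answer: {a@B4, c@B0, c@B1, c@B3, d@B5, e@B3, f@B5}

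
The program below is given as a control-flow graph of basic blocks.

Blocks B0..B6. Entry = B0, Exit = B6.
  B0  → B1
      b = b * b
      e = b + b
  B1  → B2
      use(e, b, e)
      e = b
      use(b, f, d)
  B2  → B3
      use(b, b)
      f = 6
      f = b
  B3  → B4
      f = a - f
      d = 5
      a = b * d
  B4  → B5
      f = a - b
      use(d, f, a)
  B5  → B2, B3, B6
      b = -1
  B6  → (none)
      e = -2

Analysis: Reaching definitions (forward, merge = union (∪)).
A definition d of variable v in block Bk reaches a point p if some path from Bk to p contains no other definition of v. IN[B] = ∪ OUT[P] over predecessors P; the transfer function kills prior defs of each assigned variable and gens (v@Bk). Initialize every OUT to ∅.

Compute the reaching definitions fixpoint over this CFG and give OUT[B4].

Answer: {a@B3, b@B0, b@B5, d@B3, e@B1, f@B4}

Derivation:
Per-block solution:
  B0:   IN={}   OUT={b@B0, e@B0}
  B1:   IN={b@B0, e@B0}   OUT={b@B0, e@B1}
  B2:   IN={a@B3, b@B0, b@B5, d@B3, e@B1, f@B4}   OUT={a@B3, b@B0, b@B5, d@B3, e@B1, f@B2}
  B3:   IN={a@B3, b@B0, b@B5, d@B3, e@B1, f@B2, f@B4}   OUT={a@B3, b@B0, b@B5, d@B3, e@B1, f@B3}
  B4:   IN={a@B3, b@B0, b@B5, d@B3, e@B1, f@B3}   OUT={a@B3, b@B0, b@B5, d@B3, e@B1, f@B4}
  B5:   IN={a@B3, b@B0, b@B5, d@B3, e@B1, f@B4}   OUT={a@B3, b@B5, d@B3, e@B1, f@B4}
  B6:   IN={a@B3, b@B5, d@B3, e@B1, f@B4}   OUT={a@B3, b@B5, d@B3, e@B6, f@B4}

Merge at B4: IN[B4] = OUT[B3] = {a@B3, b@B0, b@B5, d@B3, e@B1, f@B3}
Applying B4's transfer function to that IN value gives OUT[B4] (row B4 above).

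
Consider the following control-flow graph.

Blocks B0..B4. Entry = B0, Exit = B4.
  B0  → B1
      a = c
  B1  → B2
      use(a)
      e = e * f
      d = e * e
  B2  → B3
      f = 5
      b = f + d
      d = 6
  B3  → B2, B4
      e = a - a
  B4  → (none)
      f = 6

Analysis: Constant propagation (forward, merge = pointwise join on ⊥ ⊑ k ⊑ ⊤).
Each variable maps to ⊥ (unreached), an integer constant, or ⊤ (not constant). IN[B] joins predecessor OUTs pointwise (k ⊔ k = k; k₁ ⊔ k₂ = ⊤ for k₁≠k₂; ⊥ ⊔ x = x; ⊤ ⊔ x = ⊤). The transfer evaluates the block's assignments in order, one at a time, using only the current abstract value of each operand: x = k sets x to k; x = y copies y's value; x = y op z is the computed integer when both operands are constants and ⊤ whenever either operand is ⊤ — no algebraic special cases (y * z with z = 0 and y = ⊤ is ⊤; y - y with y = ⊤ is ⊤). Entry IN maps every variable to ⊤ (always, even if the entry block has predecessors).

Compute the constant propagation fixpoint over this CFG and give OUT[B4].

Converged values:
  B0:   IN=(all ⊤)   OUT=(all ⊤)
  B1:   IN=(all ⊤)   OUT=(all ⊤)
  B2:   IN=(all ⊤)   OUT={d:6, f:5; rest ⊤}
  B3:   IN={d:6, f:5; rest ⊤}   OUT={d:6, f:5; rest ⊤}
  B4:   IN={d:6, f:5; rest ⊤}   OUT={d:6, f:6; rest ⊤}

Merge at B4: IN[B4] = OUT[B3] = {a: ⊤, b: ⊤, c: ⊤, d: 6, e: ⊤, f: 5}
Applying B4's transfer function to that IN value gives OUT[B4] (row B4 above).

Answer: {a: ⊤, b: ⊤, c: ⊤, d: 6, e: ⊤, f: 6}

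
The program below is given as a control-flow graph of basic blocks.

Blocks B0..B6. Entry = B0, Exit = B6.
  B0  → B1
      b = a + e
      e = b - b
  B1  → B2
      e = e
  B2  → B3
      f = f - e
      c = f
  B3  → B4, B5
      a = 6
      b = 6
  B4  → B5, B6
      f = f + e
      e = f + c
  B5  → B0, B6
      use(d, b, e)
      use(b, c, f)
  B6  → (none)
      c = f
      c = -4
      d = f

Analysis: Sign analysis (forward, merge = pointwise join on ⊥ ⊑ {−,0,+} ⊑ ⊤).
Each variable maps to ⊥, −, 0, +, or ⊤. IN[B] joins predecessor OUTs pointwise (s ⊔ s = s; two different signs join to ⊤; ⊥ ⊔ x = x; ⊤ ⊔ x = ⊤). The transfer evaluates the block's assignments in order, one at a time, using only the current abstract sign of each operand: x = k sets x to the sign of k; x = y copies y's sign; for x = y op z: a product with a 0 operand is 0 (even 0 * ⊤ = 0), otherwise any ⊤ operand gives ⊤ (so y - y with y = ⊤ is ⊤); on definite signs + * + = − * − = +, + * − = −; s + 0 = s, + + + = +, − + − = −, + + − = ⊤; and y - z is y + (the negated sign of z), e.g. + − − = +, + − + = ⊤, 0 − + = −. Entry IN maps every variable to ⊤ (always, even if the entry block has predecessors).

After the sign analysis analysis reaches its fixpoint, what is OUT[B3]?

Answer: {a: +, b: +, c: ⊤, d: ⊤, e: ⊤, f: ⊤}

Trace:
Per-block solution:
  B0:  IN=(all ⊤)  OUT=(all ⊤)
  B1:  IN=(all ⊤)  OUT=(all ⊤)
  B2:  IN=(all ⊤)  OUT=(all ⊤)
  B3:  IN=(all ⊤)  OUT={a:+, b:+; rest ⊤}
  B4:  IN={a:+, b:+; rest ⊤}  OUT={a:+, b:+; rest ⊤}
  B5:  IN={a:+, b:+; rest ⊤}  OUT={a:+, b:+; rest ⊤}
  B6:  IN={a:+, b:+; rest ⊤}  OUT={a:+, b:+, c:-; rest ⊤}

Merge at B3: IN[B3] = OUT[B2] = {a: ⊤, b: ⊤, c: ⊤, d: ⊤, e: ⊤, f: ⊤}
Applying B3's transfer function to that IN value gives OUT[B3] (row B3 above).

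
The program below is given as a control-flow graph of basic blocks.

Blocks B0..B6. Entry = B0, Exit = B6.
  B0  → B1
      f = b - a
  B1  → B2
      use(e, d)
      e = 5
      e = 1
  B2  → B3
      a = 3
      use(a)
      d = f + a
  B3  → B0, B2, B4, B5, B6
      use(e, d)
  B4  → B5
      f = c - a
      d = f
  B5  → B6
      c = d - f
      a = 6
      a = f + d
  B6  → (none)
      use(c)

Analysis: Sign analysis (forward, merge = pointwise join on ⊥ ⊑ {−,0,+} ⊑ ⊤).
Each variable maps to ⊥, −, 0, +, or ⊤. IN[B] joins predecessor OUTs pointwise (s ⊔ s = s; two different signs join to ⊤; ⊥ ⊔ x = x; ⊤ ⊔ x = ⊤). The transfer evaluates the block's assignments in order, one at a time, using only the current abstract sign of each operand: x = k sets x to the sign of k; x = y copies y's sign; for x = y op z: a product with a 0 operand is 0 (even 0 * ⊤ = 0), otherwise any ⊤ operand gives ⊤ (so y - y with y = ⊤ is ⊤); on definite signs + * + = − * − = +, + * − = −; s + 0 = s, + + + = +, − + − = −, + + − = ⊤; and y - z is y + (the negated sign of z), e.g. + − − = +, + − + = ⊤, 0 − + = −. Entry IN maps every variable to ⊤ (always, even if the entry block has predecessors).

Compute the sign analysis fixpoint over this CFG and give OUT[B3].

Converged values:
  B0: | IN=(all ⊤) | OUT=(all ⊤)
  B1: | IN=(all ⊤) | OUT={e:+; rest ⊤}
  B2: | IN={e:+; rest ⊤} | OUT={a:+, e:+; rest ⊤}
  B3: | IN={a:+, e:+; rest ⊤} | OUT={a:+, e:+; rest ⊤}
  B4: | IN={a:+, e:+; rest ⊤} | OUT={a:+, e:+; rest ⊤}
  B5: | IN={a:+, e:+; rest ⊤} | OUT={e:+; rest ⊤}
  B6: | IN={e:+; rest ⊤} | OUT={e:+; rest ⊤}

Merge at B3: IN[B3] = OUT[B2] = {a: +, b: ⊤, c: ⊤, d: ⊤, e: +, f: ⊤}
Applying B3's transfer function to that IN value gives OUT[B3] (row B3 above).

Answer: {a: +, b: ⊤, c: ⊤, d: ⊤, e: +, f: ⊤}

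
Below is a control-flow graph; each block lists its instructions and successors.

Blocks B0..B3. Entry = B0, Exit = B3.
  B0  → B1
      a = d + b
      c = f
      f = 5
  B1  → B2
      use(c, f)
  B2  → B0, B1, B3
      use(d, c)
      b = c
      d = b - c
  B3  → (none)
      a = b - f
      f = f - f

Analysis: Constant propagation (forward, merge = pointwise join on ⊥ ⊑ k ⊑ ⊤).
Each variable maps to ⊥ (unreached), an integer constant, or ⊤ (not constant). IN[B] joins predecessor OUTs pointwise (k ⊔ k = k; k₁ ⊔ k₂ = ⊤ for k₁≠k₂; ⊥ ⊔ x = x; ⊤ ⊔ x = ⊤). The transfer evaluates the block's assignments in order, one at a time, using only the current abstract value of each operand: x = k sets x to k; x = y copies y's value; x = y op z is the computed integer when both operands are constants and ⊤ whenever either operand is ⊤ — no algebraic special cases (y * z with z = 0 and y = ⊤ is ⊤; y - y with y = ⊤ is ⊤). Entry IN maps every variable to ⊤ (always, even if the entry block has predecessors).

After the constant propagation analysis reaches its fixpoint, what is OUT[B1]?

Fixpoint table:
  B0: | IN=(all ⊤) | OUT={f:5; rest ⊤}
  B1: | IN={f:5; rest ⊤} | OUT={f:5; rest ⊤}
  B2: | IN={f:5; rest ⊤} | OUT={f:5; rest ⊤}
  B3: | IN={f:5; rest ⊤} | OUT={f:0; rest ⊤}

Merge at B1: IN[B1] = OUT[B0] ⊔ OUT[B2] = {a: ⊤, b: ⊤, c: ⊤, d: ⊤, e: ⊤, f: 5}
Applying B1's transfer function to that IN value gives OUT[B1] (row B1 above).

Answer: {a: ⊤, b: ⊤, c: ⊤, d: ⊤, e: ⊤, f: 5}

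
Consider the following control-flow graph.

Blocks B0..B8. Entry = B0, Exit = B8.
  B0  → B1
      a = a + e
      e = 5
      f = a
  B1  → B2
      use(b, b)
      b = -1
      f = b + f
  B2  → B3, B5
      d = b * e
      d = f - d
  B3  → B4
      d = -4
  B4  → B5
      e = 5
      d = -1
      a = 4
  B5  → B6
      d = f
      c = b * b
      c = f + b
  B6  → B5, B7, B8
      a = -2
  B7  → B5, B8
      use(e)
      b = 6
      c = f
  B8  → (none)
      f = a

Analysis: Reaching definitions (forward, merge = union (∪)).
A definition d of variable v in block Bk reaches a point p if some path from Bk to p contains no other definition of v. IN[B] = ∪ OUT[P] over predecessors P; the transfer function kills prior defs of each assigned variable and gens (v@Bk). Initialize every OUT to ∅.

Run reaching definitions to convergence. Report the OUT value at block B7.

Converged values:
  B0:   IN={}   OUT={a@B0, e@B0, f@B0}
  B1:   IN={a@B0, e@B0, f@B0}   OUT={a@B0, b@B1, e@B0, f@B1}
  B2:   IN={a@B0, b@B1, e@B0, f@B1}   OUT={a@B0, b@B1, d@B2, e@B0, f@B1}
  B3:   IN={a@B0, b@B1, d@B2, e@B0, f@B1}   OUT={a@B0, b@B1, d@B3, e@B0, f@B1}
  B4:   IN={a@B0, b@B1, d@B3, e@B0, f@B1}   OUT={a@B4, b@B1, d@B4, e@B4, f@B1}
  B5:   IN={a@B0, a@B4, a@B6, b@B1, b@B7, c@B5, c@B7, d@B2, d@B4, d@B5, e@B0, e@B4, f@B1}   OUT={a@B0, a@B4, a@B6, b@B1, b@B7, c@B5, d@B5, e@B0, e@B4, f@B1}
  B6:   IN={a@B0, a@B4, a@B6, b@B1, b@B7, c@B5, d@B5, e@B0, e@B4, f@B1}   OUT={a@B6, b@B1, b@B7, c@B5, d@B5, e@B0, e@B4, f@B1}
  B7:   IN={a@B6, b@B1, b@B7, c@B5, d@B5, e@B0, e@B4, f@B1}   OUT={a@B6, b@B7, c@B7, d@B5, e@B0, e@B4, f@B1}
  B8:   IN={a@B6, b@B1, b@B7, c@B5, c@B7, d@B5, e@B0, e@B4, f@B1}   OUT={a@B6, b@B1, b@B7, c@B5, c@B7, d@B5, e@B0, e@B4, f@B8}

Merge at B7: IN[B7] = OUT[B6] = {a@B6, b@B1, b@B7, c@B5, d@B5, e@B0, e@B4, f@B1}
Applying B7's transfer function to that IN value gives OUT[B7] (row B7 above).

Answer: {a@B6, b@B7, c@B7, d@B5, e@B0, e@B4, f@B1}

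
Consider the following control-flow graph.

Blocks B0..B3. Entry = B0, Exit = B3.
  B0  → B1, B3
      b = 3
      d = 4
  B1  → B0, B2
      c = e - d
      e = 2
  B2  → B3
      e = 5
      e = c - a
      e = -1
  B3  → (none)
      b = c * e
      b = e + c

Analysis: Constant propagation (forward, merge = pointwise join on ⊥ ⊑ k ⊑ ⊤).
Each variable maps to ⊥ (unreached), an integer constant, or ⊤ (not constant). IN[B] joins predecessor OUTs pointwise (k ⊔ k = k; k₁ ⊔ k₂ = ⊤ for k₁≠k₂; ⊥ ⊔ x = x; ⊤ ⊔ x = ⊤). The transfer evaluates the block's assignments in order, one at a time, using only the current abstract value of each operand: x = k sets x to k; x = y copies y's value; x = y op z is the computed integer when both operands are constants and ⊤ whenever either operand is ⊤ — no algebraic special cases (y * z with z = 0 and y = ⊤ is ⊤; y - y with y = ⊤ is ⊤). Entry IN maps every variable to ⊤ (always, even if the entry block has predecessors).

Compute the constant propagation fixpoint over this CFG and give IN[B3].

Answer: {a: ⊤, b: 3, c: ⊤, d: 4, e: ⊤, f: ⊤}

Working:
Per-block solution:
  B0:  IN=(all ⊤)  OUT={b:3, d:4; rest ⊤}
  B1:  IN={b:3, d:4; rest ⊤}  OUT={b:3, d:4, e:2; rest ⊤}
  B2:  IN={b:3, d:4, e:2; rest ⊤}  OUT={b:3, d:4, e:-1; rest ⊤}
  B3:  IN={b:3, d:4; rest ⊤}  OUT={d:4; rest ⊤}

Merge at B3: IN[B3] = OUT[B0] ⊔ OUT[B2] = {a: ⊤, b: 3, c: ⊤, d: 4, e: ⊤, f: ⊤}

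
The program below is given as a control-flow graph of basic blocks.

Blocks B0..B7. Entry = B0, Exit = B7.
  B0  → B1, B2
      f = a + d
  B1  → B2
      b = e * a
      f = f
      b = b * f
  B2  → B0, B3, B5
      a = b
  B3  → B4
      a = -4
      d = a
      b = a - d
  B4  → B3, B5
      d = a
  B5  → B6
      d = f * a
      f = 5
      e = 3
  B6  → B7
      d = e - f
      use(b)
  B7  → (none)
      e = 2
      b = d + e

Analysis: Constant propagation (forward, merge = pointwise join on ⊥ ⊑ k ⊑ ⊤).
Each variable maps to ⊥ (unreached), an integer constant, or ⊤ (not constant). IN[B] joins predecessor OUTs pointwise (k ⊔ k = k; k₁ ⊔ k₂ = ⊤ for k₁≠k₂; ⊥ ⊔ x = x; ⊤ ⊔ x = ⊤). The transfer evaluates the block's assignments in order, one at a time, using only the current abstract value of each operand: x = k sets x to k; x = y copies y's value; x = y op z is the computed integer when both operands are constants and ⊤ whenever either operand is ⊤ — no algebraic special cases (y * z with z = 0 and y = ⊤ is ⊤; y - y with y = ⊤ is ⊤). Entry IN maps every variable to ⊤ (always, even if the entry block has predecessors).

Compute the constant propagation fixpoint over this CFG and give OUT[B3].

Fixpoint table:
  B0:   IN=(all ⊤)   OUT=(all ⊤)
  B1:   IN=(all ⊤)   OUT=(all ⊤)
  B2:   IN=(all ⊤)   OUT=(all ⊤)
  B3:   IN=(all ⊤)   OUT={a:-4, b:0, d:-4; rest ⊤}
  B4:   IN={a:-4, b:0, d:-4; rest ⊤}   OUT={a:-4, b:0, d:-4; rest ⊤}
  B5:   IN=(all ⊤)   OUT={e:3, f:5; rest ⊤}
  B6:   IN={e:3, f:5; rest ⊤}   OUT={d:-2, e:3, f:5; rest ⊤}
  B7:   IN={d:-2, e:3, f:5; rest ⊤}   OUT={b:0, d:-2, e:2, f:5; rest ⊤}

Merge at B3: IN[B3] = OUT[B2] ⊔ OUT[B4] = {a: ⊤, b: ⊤, c: ⊤, d: ⊤, e: ⊤, f: ⊤}
Applying B3's transfer function to that IN value gives OUT[B3] (row B3 above).

Answer: {a: -4, b: 0, c: ⊤, d: -4, e: ⊤, f: ⊤}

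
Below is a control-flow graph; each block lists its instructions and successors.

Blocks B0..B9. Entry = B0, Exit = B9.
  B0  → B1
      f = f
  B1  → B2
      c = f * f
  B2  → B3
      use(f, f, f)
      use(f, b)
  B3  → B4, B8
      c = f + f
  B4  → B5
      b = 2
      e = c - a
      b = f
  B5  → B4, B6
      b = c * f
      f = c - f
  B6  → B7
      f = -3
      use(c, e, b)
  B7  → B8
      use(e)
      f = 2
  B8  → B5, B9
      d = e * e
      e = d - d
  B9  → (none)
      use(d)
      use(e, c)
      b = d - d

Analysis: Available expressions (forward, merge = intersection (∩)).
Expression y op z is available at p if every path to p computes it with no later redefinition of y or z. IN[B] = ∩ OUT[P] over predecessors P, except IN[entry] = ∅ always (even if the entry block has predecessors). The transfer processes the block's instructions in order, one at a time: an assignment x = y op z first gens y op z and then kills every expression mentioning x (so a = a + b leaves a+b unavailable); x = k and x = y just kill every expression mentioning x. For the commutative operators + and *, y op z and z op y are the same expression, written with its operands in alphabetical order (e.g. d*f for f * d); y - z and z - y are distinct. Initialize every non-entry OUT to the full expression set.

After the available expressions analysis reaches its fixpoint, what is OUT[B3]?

Converged values:
  B0:   IN={}   OUT={}
  B1:   IN={}   OUT={f*f}
  B2:   IN={f*f}   OUT={f*f}
  B3:   IN={f*f}   OUT={f*f, f+f}
  B4:   IN={}   OUT={c-a}
  B5:   IN={}   OUT={}
  B6:   IN={}   OUT={}
  B7:   IN={}   OUT={}
  B8:   IN={}   OUT={d-d}
  B9:   IN={d-d}   OUT={d-d}

Merge at B3: IN[B3] = OUT[B2] = {f*f}
Applying B3's transfer function to that IN value gives OUT[B3] (row B3 above).

Answer: {f*f, f+f}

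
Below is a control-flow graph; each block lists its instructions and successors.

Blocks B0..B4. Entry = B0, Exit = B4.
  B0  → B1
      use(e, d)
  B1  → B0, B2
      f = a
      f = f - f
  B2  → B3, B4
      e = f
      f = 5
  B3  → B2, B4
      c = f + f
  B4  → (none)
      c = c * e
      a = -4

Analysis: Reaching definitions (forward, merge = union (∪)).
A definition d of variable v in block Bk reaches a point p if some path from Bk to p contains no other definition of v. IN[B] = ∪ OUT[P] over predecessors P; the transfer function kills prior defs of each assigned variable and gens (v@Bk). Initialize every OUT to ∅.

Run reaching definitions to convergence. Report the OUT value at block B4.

Fixpoint table:
  B0:  IN={f@B1}  OUT={f@B1}
  B1:  IN={f@B1}  OUT={f@B1}
  B2:  IN={c@B3, e@B2, f@B1, f@B2}  OUT={c@B3, e@B2, f@B2}
  B3:  IN={c@B3, e@B2, f@B2}  OUT={c@B3, e@B2, f@B2}
  B4:  IN={c@B3, e@B2, f@B2}  OUT={a@B4, c@B4, e@B2, f@B2}

Merge at B4: IN[B4] = OUT[B2] ⊔ OUT[B3] = {c@B3, e@B2, f@B2}
Applying B4's transfer function to that IN value gives OUT[B4] (row B4 above).

Answer: {a@B4, c@B4, e@B2, f@B2}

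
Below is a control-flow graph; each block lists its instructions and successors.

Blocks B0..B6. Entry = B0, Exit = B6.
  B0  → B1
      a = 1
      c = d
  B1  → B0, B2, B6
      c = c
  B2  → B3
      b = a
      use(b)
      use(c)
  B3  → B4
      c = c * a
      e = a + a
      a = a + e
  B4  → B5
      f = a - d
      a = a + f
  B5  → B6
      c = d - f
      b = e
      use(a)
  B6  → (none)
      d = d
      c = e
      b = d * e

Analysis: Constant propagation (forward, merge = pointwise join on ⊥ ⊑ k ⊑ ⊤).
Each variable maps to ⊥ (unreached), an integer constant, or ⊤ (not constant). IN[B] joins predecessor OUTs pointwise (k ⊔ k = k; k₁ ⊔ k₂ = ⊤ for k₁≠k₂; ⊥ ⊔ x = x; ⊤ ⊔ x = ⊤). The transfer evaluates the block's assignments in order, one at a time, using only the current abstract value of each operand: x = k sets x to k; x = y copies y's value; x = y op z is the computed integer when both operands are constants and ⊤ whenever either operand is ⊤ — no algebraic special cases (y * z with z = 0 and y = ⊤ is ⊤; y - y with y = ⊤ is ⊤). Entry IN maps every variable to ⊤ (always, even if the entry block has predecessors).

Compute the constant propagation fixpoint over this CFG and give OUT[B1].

Answer: {a: 1, b: ⊤, c: ⊤, d: ⊤, e: ⊤, f: ⊤}

Working:
Converged values:
  B0:   IN=(all ⊤)   OUT={a:1; rest ⊤}
  B1:   IN={a:1; rest ⊤}   OUT={a:1; rest ⊤}
  B2:   IN={a:1; rest ⊤}   OUT={a:1, b:1; rest ⊤}
  B3:   IN={a:1, b:1; rest ⊤}   OUT={a:3, b:1, e:2; rest ⊤}
  B4:   IN={a:3, b:1, e:2; rest ⊤}   OUT={b:1, e:2; rest ⊤}
  B5:   IN={b:1, e:2; rest ⊤}   OUT={b:2, e:2; rest ⊤}
  B6:   IN=(all ⊤)   OUT=(all ⊤)

Merge at B1: IN[B1] = OUT[B0] = {a: 1, b: ⊤, c: ⊤, d: ⊤, e: ⊤, f: ⊤}
Applying B1's transfer function to that IN value gives OUT[B1] (row B1 above).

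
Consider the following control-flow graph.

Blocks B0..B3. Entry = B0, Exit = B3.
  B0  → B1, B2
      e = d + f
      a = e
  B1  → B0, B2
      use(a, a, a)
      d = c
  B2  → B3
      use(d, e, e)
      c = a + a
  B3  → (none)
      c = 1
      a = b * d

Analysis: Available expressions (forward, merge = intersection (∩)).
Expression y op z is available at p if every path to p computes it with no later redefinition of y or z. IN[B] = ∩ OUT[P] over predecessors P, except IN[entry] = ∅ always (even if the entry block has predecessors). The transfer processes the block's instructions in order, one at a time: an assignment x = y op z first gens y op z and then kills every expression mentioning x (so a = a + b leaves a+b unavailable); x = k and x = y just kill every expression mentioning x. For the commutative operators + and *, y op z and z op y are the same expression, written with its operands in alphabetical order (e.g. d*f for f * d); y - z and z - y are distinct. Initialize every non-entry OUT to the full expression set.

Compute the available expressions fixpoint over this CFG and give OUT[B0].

Per-block solution:
  B0:  IN={}  OUT={d+f}
  B1:  IN={d+f}  OUT={}
  B2:  IN={}  OUT={a+a}
  B3:  IN={a+a}  OUT={b*d}

Merge at B0 (entry node, so the boundary value {} is joined with the incoming edge(s)): IN[B0] = {} ∩ OUT[B1] = {}
Applying B0's transfer function to that IN value gives OUT[B0] (row B0 above).

Answer: {d+f}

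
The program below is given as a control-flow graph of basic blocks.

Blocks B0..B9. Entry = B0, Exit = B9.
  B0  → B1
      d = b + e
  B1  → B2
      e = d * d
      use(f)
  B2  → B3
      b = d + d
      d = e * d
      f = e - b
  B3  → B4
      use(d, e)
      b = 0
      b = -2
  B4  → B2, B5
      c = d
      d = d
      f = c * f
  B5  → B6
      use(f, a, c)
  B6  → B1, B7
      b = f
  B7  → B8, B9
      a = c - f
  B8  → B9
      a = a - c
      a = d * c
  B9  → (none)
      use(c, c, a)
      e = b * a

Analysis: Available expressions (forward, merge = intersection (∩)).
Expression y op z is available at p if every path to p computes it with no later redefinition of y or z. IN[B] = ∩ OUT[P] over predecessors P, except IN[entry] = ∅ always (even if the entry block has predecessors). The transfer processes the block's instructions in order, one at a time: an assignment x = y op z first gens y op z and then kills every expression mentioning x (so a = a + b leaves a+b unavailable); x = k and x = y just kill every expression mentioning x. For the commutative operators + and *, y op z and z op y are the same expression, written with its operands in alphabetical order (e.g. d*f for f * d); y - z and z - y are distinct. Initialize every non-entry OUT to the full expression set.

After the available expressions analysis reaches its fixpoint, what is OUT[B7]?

Fixpoint table:
  B0:   IN={}   OUT={b+e}
  B1:   IN={}   OUT={d*d}
  B2:   IN={}   OUT={e-b}
  B3:   IN={e-b}   OUT={}
  B4:   IN={}   OUT={}
  B5:   IN={}   OUT={}
  B6:   IN={}   OUT={}
  B7:   IN={}   OUT={c-f}
  B8:   IN={c-f}   OUT={c*d, c-f}
  B9:   IN={c-f}   OUT={a*b, c-f}

Merge at B7: IN[B7] = OUT[B6] = {}
Applying B7's transfer function to that IN value gives OUT[B7] (row B7 above).

Answer: {c-f}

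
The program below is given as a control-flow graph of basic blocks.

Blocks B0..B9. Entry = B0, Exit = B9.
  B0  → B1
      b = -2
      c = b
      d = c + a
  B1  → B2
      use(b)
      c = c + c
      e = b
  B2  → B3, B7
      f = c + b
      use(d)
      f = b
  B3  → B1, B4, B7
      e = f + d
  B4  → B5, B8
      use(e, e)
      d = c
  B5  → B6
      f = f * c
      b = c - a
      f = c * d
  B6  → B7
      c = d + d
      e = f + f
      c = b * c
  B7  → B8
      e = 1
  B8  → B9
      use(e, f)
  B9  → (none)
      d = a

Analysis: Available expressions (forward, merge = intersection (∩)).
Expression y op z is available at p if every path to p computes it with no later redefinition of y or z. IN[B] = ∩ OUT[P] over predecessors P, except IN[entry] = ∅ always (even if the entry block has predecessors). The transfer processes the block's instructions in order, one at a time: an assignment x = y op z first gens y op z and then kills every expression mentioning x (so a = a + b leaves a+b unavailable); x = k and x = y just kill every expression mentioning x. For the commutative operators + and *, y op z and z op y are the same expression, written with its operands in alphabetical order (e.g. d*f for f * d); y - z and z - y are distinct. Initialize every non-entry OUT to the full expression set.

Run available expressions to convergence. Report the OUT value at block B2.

Per-block solution:
  B0: | IN={} | OUT={a+c}
  B1: | IN={} | OUT={}
  B2: | IN={} | OUT={b+c}
  B3: | IN={b+c} | OUT={b+c, d+f}
  B4: | IN={b+c, d+f} | OUT={b+c}
  B5: | IN={b+c} | OUT={c*d, c-a}
  B6: | IN={c*d, c-a} | OUT={d+d, f+f}
  B7: | IN={} | OUT={}
  B8: | IN={} | OUT={}
  B9: | IN={} | OUT={}

Merge at B2: IN[B2] = OUT[B1] = {}
Applying B2's transfer function to that IN value gives OUT[B2] (row B2 above).

Answer: {b+c}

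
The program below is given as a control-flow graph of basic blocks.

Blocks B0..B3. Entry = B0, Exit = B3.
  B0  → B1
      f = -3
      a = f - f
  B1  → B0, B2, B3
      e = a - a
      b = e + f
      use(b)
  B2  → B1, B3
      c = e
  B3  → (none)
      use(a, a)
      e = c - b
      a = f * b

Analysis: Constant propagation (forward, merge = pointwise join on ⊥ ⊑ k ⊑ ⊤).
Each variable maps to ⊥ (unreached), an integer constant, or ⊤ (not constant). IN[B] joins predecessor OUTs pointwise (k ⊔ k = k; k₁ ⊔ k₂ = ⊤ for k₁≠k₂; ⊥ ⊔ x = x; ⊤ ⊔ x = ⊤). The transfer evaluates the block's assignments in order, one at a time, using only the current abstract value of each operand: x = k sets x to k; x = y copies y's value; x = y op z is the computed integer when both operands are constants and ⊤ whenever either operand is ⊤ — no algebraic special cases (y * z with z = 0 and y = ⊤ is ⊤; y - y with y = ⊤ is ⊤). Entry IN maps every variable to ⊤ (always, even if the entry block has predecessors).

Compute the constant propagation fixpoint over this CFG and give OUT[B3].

Converged values:
  B0:  IN=(all ⊤)  OUT={a:0, f:-3; rest ⊤}
  B1:  IN={a:0, f:-3; rest ⊤}  OUT={a:0, b:-3, e:0, f:-3; rest ⊤}
  B2:  IN={a:0, b:-3, e:0, f:-3; rest ⊤}  OUT={a:0, b:-3, c:0, e:0, f:-3; rest ⊤}
  B3:  IN={a:0, b:-3, e:0, f:-3; rest ⊤}  OUT={a:9, b:-3, f:-3; rest ⊤}

Merge at B3: IN[B3] = OUT[B1] ⊔ OUT[B2] = {a: 0, b: -3, c: ⊤, d: ⊤, e: 0, f: -3}
Applying B3's transfer function to that IN value gives OUT[B3] (row B3 above).

Answer: {a: 9, b: -3, c: ⊤, d: ⊤, e: ⊤, f: -3}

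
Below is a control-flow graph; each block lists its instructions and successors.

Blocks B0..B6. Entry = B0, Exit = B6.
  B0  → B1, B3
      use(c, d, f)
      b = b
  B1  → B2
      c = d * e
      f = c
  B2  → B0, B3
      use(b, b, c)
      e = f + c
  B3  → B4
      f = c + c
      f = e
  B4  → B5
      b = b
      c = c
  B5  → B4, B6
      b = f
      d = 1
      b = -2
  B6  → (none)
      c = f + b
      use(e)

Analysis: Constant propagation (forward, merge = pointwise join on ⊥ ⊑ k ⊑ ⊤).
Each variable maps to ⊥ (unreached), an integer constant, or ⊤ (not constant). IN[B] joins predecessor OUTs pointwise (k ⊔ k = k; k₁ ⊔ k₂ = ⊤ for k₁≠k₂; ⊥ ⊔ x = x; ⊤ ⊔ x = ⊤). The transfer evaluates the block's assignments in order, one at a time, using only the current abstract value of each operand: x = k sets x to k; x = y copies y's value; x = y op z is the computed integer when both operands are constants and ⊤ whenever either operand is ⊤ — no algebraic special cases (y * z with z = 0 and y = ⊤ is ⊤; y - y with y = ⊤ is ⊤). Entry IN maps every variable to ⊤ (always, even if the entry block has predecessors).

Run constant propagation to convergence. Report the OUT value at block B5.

Fixpoint table:
  B0: | IN=(all ⊤) | OUT=(all ⊤)
  B1: | IN=(all ⊤) | OUT=(all ⊤)
  B2: | IN=(all ⊤) | OUT=(all ⊤)
  B3: | IN=(all ⊤) | OUT=(all ⊤)
  B4: | IN=(all ⊤) | OUT=(all ⊤)
  B5: | IN=(all ⊤) | OUT={b:-2, d:1; rest ⊤}
  B6: | IN={b:-2, d:1; rest ⊤} | OUT={b:-2, d:1; rest ⊤}

Merge at B5: IN[B5] = OUT[B4] = {a: ⊤, b: ⊤, c: ⊤, d: ⊤, e: ⊤, f: ⊤}
Applying B5's transfer function to that IN value gives OUT[B5] (row B5 above).

Answer: {a: ⊤, b: -2, c: ⊤, d: 1, e: ⊤, f: ⊤}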